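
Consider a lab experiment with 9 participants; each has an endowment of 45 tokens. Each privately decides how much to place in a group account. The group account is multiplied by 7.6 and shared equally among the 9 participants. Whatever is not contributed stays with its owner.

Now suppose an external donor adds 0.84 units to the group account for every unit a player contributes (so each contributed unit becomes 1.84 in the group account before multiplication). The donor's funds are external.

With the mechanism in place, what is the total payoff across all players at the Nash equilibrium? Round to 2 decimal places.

5663.52 tokens

Under the mechanism each unit contributed yields 7.6 × 1.84 / 9 = 1.5538 back to its contributor per unit of net cost, which exceeds 1, making full contribution the dominant choice for everyone.
At the Nash equilibrium everyone contributes 45. Group total payoff = 7.6 × 1.84 × 405 = 5663.52.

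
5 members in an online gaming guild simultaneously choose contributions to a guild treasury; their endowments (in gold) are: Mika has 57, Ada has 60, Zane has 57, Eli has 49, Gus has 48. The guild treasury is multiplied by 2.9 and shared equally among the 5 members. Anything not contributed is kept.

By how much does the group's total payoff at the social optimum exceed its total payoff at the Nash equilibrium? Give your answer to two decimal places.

514.90 gold

The private return per contributed unit is 2.9/5 = 0.5800 < 1 for every player regardless of endowment, so the Nash equilibrium is zero contribution and the group total is Σ E_j = 57 + 60 + 57 + 49 + 48 = 271.
Each contributed unit returns 2.900 to the group, so the social optimum is full contribution by everyone: group total = 2.900 × 271 = 785.90.
Efficiency loss = (2.900 − 1) × 271 = 514.90.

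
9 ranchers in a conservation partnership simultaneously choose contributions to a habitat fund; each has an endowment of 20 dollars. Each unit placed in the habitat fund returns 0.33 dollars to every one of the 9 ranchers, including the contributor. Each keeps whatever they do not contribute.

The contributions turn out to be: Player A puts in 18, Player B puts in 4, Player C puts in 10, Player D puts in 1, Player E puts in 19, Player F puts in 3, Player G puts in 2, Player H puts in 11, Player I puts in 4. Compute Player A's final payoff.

Total contributed: 18 + 4 + 10 + 1 + 19 + 3 + 2 + 11 + 4 = 72.
Each receives 0.33 × 72 = 23.76 from the habitat fund.
Player A keeps 20 − 18 = 2, so Player A's payoff is 2 + 23.76 = 25.76.

25.76 dollars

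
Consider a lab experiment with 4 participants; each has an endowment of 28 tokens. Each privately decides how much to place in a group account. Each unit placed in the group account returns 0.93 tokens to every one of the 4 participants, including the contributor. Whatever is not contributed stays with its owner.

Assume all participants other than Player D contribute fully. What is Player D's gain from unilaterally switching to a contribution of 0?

Switching from a contribution of 28 to 0 lets Player D keep an extra 28 tokens, but lowers the group account by 28, which costs Player D their own share of that drop: 0.93 × 28 = 26.04.
Net gain = 28 − 26.04 = 1.96. The private return per contributed unit (0.93) is below 1, so free-riding is indeed the best response regardless of what the others do.

1.96 tokens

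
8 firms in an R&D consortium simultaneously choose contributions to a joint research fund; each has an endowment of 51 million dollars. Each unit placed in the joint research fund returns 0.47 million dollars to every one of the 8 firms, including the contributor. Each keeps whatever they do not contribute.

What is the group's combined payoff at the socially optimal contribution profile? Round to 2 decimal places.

Each contributed unit returns 3.760 to the group as a whole (0.47 to each of 8 players), which exceeds 1, so the social optimum is full contribution: group total = 3.760 × 408 = 1534.08.

1534.08 million dollars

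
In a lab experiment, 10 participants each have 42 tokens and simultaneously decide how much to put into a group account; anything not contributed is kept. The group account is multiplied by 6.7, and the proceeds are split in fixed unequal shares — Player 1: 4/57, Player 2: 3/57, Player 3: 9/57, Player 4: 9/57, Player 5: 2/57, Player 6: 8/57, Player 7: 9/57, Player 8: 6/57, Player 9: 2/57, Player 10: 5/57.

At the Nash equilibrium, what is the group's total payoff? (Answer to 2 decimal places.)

1138.20 tokens

A player with share s gets back 6.7·s per unit contributed, so full contribution is dominant for anyone with s > 1/6.7 = 0.1493 and zero contribution is dominant for anyone below.
The shares above 0.1493 belong to Player 3, Player 4 and Player 7, contributing 42 each; the remaining 7 contribute 0. Total contributed: 126.
The group account pays out 6.7 × 126 = 844.20 in total (split across the unequal shares, but the aggregate is all that matters for the group sum).
The 7 free-riders keep 42 each, adding 294. Group total = 294 + 844.20 = 1138.20.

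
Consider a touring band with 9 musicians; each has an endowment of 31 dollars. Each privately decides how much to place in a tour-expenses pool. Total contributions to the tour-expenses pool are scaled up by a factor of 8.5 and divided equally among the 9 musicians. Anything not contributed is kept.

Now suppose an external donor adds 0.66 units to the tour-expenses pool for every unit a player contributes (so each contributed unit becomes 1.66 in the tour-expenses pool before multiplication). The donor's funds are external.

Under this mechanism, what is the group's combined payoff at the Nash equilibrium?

The effective private return per unit is now 8.5 × 1.66 / 9 = 1.5678 > 1, so every player's dominant strategy flips to full contribution.
At the Nash equilibrium everyone contributes 31. Group total payoff = 8.5 × 1.66 × 279 = 3936.69.

3936.69 dollars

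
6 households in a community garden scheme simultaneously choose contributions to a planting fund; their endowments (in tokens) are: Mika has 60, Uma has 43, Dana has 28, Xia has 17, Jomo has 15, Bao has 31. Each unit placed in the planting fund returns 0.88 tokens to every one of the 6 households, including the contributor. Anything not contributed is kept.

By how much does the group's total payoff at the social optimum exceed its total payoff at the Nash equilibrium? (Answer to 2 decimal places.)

The private return per contributed unit is 0.88 < 1 for everyone, so the Nash equilibrium is zero contribution and the group total is Σ E_j = 60 + 43 + 28 + 17 + 15 + 31 = 194.
Each contributed unit returns 5.280 to the group, so the social optimum is full contribution by everyone: group total = 5.280 × 194 = 1024.32.
Efficiency loss = (5.280 − 1) × 194 = 830.32.

830.32 tokens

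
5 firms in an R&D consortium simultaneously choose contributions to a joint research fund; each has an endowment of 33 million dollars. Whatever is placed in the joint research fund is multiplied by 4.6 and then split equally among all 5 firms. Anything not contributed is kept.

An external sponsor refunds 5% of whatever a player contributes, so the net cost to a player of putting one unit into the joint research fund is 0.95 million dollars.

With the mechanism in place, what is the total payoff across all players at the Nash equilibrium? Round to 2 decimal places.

165.00 million dollars

With the mechanism, a contributed unit returns (4.6/5) / 0.95 = 0.9684 per unit of net cost — still below 1 — so contributing 0 remains dominant for every player.
At the Nash equilibrium no one contributes; group total payoff = 5 × 33 = 165.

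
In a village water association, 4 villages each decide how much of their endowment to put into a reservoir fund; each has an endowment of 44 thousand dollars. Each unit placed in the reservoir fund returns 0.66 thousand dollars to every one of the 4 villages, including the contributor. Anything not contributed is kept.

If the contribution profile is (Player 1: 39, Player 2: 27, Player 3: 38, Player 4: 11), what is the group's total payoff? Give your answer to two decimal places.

Total contributed: 39 + 27 + 38 + 11 = 115; total kept: 4 × 44 − 115 = 61.
The reservoir fund pays out 0.66 × 4 × 115 = 303.60 in aggregate.
Group total = 61 + 303.60 = 364.60.

364.60 thousand dollars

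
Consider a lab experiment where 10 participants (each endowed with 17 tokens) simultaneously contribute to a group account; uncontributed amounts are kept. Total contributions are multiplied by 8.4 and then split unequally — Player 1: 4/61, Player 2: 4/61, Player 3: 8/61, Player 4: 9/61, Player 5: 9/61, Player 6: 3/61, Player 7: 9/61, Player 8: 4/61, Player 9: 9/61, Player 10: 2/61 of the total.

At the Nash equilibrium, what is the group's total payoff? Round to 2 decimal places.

799.00 tokens

Each unit j contributes comes back to j as 8.4 × (j's share), so j prefers to contribute only if that share exceeds 1/8.4 = 0.1190; otherwise keeping the unit dominates.
Player 3, Player 4, Player 5, Player 7 and Player 9 clear that bar, contributing 17 each; the remaining 5 contribute 0. Total contributed: 85.
The group account pays out 8.4 × 85 = 714.00 in total (split across the unequal shares, but the aggregate is all that matters for the group sum).
The 5 free-riders keep 17 each, adding 85. Group total = 85 + 714.00 = 799.00.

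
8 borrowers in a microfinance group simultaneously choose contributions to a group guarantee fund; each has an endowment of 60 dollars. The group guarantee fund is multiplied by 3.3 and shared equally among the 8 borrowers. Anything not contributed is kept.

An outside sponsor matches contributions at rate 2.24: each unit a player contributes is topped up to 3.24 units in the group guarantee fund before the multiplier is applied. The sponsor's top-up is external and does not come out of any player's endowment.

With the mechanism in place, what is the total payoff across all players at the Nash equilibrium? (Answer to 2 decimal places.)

The effective private return per unit is now 3.3 × 3.24 / 8 = 1.3365 > 1, so every player's dominant strategy flips to full contribution.
So the Nash equilibrium is full contribution by all 8; the group earns 3.3 × 3.24 × 480 = 5132.16.

5132.16 dollars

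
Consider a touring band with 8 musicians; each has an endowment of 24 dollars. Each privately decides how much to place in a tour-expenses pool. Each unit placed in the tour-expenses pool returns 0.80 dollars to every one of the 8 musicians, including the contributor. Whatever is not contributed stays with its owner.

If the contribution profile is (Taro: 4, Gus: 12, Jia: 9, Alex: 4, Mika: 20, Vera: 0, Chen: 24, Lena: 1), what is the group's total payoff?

Total contributed: 4 + 12 + 9 + 4 + 20 + 0 + 24 + 1 = 74; total kept: 8 × 24 − 74 = 118.
The tour-expenses pool pays out 0.80 × 8 × 74 = 473.60 in aggregate.
Group total = 118 + 473.60 = 591.60.

591.60 dollars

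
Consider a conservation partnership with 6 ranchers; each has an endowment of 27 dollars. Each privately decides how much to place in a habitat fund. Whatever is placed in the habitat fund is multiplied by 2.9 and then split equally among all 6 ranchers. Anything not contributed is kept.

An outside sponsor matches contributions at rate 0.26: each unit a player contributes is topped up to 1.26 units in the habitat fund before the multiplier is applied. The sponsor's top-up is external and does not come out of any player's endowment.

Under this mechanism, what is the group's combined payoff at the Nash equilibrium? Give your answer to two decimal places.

With the mechanism, a contributed unit returns 2.9 × 1.26 / 6 = 0.6090 per unit of net cost — still below 1 — so contributing 0 remains dominant for every player.
At the Nash equilibrium no one contributes; group total payoff = 6 × 27 = 162.

162.00 dollars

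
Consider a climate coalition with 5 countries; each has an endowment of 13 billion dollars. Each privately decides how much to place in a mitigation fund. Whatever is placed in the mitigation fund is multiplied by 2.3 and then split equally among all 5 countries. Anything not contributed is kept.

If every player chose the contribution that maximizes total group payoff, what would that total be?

Each contributed unit returns 2.300 to the group as a whole (0.4600 to each of 5 players), which exceeds 1, so the social optimum is full contribution: group total = 2.300 × 65 = 149.50.

149.50 billion dollars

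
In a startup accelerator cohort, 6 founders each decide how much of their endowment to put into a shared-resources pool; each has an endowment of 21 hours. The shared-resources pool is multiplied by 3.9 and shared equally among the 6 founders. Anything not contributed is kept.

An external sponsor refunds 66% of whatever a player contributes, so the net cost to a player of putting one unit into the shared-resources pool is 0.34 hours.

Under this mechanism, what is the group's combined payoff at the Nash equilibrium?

Under the mechanism each unit contributed yields (3.9/6) / 0.34 = 1.9118 back to its contributor per unit of net cost, which exceeds 1, making full contribution the dominant choice for everyone.
So the Nash equilibrium is full contribution by all 6; the group earns 6 × (21 × 0.66 + 3.9 × 21) = 574.56.

574.56 hours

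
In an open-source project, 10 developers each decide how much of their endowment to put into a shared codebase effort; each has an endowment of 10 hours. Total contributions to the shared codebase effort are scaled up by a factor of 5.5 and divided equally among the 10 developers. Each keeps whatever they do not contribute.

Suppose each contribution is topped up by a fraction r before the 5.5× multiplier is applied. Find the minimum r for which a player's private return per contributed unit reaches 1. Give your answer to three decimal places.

0.818

With matching at rate r, one contributed unit becomes (1 + r) in the shared codebase effort and returns 5.5 × (1 + r) / 10 to the contributor.
Setting this equal to 1: 1 + r = 10/5.5 = 1.8182.
So the minimum matching rate is r = 1.8182 − 1 = 0.818.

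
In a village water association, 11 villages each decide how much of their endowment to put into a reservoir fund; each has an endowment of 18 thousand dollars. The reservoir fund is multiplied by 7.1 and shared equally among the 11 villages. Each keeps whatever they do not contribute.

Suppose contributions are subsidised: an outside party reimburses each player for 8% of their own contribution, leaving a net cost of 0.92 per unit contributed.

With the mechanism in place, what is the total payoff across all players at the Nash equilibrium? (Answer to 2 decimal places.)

198.00 thousand dollars

The effective private return is (7.1/11) / 0.92 = 0.7016, which is still under 1, so the mechanism doesn't change anyone's dominant strategy: zero contribution.
Everyone keeps their endowment and the group total is 11 × 18 = 198.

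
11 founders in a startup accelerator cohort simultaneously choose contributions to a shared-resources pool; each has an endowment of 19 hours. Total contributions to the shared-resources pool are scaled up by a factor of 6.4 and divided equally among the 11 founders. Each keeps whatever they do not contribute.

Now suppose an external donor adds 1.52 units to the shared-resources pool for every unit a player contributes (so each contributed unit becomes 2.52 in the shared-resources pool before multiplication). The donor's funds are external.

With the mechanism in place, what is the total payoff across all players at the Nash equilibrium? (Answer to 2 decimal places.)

3370.75 hours

With the mechanism, a contributed unit returns 6.4 × 2.52 / 11 = 1.4662 per unit of net cost to the contributor — now above 1 — so contributing fully is weakly dominant for every player.
So the Nash equilibrium is full contribution by all 11; the group earns 6.4 × 2.52 × 209 = 3370.75.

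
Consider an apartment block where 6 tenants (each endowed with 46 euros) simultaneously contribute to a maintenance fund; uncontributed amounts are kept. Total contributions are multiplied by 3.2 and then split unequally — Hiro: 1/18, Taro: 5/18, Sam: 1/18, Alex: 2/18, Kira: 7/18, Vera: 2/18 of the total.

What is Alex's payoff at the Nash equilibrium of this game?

62.36 euros

For player j, contributing a unit is worthwhile iff 3.2 × (j's share) ≥ 1, i.e. iff j's share is at least 0.3125.
Kira alone (share 7/18) is above the threshold, contributing 46; the remaining 5 contribute 0. Total contributed: 46.
Alex keeps 46 and receives 3.2 × 46 × 2/18 = 16.36 from the maintenance fund, for a payoff of 62.36.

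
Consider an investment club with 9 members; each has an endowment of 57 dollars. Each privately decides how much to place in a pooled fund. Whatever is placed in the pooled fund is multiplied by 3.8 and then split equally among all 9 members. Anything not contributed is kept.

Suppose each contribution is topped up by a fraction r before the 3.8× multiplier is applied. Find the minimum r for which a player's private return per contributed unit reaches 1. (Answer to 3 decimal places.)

With matching at rate r, one contributed unit becomes (1 + r) in the pooled fund and returns 3.8 × (1 + r) / 9 to the contributor.
Setting this equal to 1: 1 + r = 9/3.8 = 2.3684.
So the minimum matching rate is r = 2.3684 − 1 = 1.368.

1.368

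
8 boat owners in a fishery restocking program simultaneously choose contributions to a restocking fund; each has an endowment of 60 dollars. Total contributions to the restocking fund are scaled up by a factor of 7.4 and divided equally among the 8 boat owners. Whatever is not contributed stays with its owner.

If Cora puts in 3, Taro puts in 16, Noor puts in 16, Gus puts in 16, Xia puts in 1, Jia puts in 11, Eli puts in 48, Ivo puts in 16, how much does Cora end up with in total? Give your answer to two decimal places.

174.48 dollars

Total contributed: 3 + 16 + 16 + 16 + 1 + 11 + 48 + 16 = 127.
Each receives 7.4 × 127 / 8 = 117.48 from the restocking fund.
Cora keeps 60 − 3 = 57, so Cora's payoff is 57 + 117.48 = 174.48.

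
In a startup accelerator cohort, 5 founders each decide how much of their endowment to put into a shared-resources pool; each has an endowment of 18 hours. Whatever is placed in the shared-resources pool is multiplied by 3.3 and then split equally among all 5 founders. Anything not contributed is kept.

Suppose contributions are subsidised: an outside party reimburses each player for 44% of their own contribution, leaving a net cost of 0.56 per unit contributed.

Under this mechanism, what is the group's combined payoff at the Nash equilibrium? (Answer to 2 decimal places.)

The effective private return per unit is now (3.3/5) / 0.56 = 1.1786 > 1, so every player's dominant strategy flips to full contribution.
So the Nash equilibrium is full contribution by all 5; the group earns 5 × (18 × 0.44 + 3.3 × 18) = 336.60.

336.60 hours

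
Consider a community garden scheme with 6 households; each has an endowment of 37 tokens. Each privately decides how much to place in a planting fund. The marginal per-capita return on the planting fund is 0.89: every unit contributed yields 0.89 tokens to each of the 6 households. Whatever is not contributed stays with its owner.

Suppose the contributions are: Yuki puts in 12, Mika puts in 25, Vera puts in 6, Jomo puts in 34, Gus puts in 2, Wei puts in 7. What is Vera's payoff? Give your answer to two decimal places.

107.54 tokens

Total contributed: 12 + 25 + 6 + 34 + 2 + 7 = 86.
Each receives 0.89 × 86 = 76.54 from the planting fund.
Vera keeps 37 − 6 = 31, so Vera's payoff is 31 + 76.54 = 107.54.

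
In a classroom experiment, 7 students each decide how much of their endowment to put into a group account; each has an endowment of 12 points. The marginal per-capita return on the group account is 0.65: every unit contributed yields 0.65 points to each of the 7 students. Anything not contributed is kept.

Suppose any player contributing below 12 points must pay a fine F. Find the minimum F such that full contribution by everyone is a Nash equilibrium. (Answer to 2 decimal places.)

Given the others contribute fully, the best deviation is to contribute 0 (any partial contribution still incurs the fine and gives up units whose private return 0.65 is below 1).
Deviating from 12 to 0 saves 12 points but forfeits the deviator's share of the drop in the group account: 0.65 × 12 = 7.80.
So the deviation gain is 12 − 7.80 = 4.20, and the fine must be at least 4.20 points to wipe it out.

4.20 points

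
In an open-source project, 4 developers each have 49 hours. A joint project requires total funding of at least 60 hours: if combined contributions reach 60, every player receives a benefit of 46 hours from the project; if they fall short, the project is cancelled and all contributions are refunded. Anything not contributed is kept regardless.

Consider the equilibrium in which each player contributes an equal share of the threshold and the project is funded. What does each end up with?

80 hours

Equal share of the threshold: 60/4 = 15.
At this profile no one gains by cutting their contribution: any cut drops the total below 60, the project is cancelled, contributions are refunded, and the deviator ends with 49, which is less than 49 − 15 + 46 = 80. Contributing more than 15 just wastes the excess. So contributing exactly 15 is a best response.
Each player's payoff: 49 − 15 + 46 = 80.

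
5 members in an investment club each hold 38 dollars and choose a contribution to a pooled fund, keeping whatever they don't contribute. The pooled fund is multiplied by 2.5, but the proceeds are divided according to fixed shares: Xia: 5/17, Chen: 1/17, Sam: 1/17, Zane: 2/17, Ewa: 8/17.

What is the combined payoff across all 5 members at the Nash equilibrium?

247.00 dollars

Player j's private return per contributed unit is 2.5 × (j's share). Contributing is weakly dominant for j when that share is at least 1/2.5 = 0.4000, and contributing 0 is dominant otherwise.
Ewa alone (share 8/17) is above the threshold, contributing 38; the remaining 4 contribute 0. Total contributed: 38.
The pooled fund pays out 2.5 × 38 = 95.00 in total (split across the unequal shares, but the aggregate is all that matters for the group sum).
The 4 free-riders keep 38 each, adding 152. Group total = 152 + 95.00 = 247.00.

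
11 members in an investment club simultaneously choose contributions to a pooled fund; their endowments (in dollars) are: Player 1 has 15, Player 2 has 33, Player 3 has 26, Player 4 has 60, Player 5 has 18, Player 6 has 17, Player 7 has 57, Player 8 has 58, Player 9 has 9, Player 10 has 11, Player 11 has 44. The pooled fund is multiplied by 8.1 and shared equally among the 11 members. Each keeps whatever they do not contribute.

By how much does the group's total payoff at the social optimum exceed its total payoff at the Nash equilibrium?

The private return per contributed unit is 8.1/11 = 0.7364 < 1 for every player regardless of endowment, so the Nash equilibrium is zero contribution and the group total is Σ E_j = 15 + 33 + 26 + 60 + 18 + 17 + 57 + 58 + 9 + 11 + 44 = 348.
Each contributed unit returns 8.100 to the group, so the social optimum is full contribution by everyone: group total = 8.100 × 348 = 2818.80.
Efficiency loss = (8.100 − 1) × 348 = 2470.80.

2470.80 dollars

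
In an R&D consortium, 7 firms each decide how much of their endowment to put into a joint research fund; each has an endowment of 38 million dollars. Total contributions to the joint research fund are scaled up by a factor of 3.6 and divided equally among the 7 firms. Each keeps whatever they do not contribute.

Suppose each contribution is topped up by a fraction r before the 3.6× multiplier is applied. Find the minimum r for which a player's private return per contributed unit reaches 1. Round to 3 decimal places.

With matching at rate r, one contributed unit becomes (1 + r) in the joint research fund and returns 3.6 × (1 + r) / 7 to the contributor.
Setting this equal to 1: 1 + r = 7/3.6 = 1.9444.
So the minimum matching rate is r = 1.9444 − 1 = 0.944.

0.944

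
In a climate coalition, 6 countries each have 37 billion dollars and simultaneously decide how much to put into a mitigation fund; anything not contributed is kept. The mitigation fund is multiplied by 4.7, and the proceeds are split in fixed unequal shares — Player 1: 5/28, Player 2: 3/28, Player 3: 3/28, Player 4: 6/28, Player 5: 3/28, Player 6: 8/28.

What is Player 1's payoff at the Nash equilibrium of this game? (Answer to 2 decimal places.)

99.11 billion dollars

A player with share s gets back 4.7·s per unit contributed, so full contribution is dominant for anyone with s > 1/4.7 = 0.2128 and zero contribution is dominant for anyone below.
The shares above 0.2128 belong to Player 4 and Player 6, contributing 37 each; the remaining 4 contribute 0. Total contributed: 74.
Player 1 keeps 37 and receives 4.7 × 74 × 5/28 = 62.11 from the mitigation fund, for a payoff of 99.11.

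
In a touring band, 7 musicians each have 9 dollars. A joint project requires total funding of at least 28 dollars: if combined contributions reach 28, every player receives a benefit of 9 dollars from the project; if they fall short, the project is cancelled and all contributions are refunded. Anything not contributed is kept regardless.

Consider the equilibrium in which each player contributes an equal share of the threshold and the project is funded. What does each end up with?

Equal share of the threshold: 28/7 = 4.
At this profile no one gains by cutting their contribution: any cut drops the total below 28, the project is cancelled, contributions are refunded, and the deviator ends with 9, which is less than 9 − 4 + 9 = 14. Contributing more than 4 just wastes the excess. So contributing exactly 4 is a best response.
Each player's payoff: 9 − 4 + 9 = 14.

14 dollars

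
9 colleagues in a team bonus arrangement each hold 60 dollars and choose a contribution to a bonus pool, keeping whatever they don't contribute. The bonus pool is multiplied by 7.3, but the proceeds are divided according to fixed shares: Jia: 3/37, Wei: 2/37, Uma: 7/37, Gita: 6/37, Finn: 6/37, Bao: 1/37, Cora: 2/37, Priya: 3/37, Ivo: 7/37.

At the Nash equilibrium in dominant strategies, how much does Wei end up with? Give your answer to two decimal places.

For player j, contributing a unit is worthwhile iff 7.3 × (j's share) ≥ 1, i.e. iff j's share is at least 0.1370.
Uma, Gita, Finn and Ivo are above the threshold, contributing 60 each; the remaining 5 contribute 0. Total contributed: 240.
Wei keeps 60 and receives 7.3 × 240 × 2/37 = 94.70 from the bonus pool, for a payoff of 154.70.

154.70 dollars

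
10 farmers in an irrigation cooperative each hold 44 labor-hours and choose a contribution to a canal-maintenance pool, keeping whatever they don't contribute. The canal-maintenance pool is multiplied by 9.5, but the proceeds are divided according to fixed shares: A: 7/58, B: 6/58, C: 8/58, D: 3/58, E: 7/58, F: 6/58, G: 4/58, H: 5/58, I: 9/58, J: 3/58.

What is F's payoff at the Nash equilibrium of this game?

Each unit j contributes comes back to j as 9.5 × (j's share), so j prefers to contribute only if that share exceeds 1/9.5 = 0.1053; otherwise keeping the unit dominates.
A, C, E and I are above the threshold, contributing 44 each; the remaining 6 contribute 0. Total contributed: 176.
F keeps 44 and receives 9.5 × 176 × 6/58 = 172.97 from the canal-maintenance pool, for a payoff of 216.97.

216.97 labor-hours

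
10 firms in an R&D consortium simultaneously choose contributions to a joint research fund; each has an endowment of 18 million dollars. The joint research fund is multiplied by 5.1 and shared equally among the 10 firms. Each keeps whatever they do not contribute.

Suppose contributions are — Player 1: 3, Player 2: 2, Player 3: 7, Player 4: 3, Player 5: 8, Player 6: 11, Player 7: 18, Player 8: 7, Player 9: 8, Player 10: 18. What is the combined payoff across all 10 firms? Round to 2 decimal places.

528.50 million dollars

Total contributed: 3 + 2 + 7 + 3 + 8 + 11 + 18 + 7 + 8 + 18 = 85; total kept: 10 × 18 − 85 = 95.
The joint research fund pays out 5.1 × 85 = 433.50 in aggregate.
Group total = 95 + 433.50 = 528.50.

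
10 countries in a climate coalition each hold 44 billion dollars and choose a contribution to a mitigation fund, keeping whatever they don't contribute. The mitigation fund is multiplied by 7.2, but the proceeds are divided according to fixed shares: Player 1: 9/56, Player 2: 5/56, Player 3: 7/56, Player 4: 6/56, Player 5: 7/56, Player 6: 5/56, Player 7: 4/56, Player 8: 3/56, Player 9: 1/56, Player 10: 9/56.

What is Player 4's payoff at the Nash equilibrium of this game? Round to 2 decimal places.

Player j's private return per contributed unit is 7.2 × (j's share). Contributing is weakly dominant for j when that share is at least 1/7.2 = 0.1389, and contributing 0 is dominant otherwise.
The shares above 0.1389 belong to Player 1 and Player 10, contributing 44 each; the remaining 8 contribute 0. Total contributed: 88.
Player 4 keeps 44 and receives 7.2 × 88 × 6/56 = 67.89 from the mitigation fund, for a payoff of 111.89.

111.89 billion dollars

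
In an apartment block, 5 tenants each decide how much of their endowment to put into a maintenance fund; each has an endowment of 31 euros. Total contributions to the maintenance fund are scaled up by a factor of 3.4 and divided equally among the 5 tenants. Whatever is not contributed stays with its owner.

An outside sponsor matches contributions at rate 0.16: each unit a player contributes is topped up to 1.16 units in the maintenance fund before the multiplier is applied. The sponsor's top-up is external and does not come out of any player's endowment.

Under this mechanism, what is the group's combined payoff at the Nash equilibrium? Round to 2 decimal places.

155.00 euros

The effective private return is 3.4 × 1.16 / 5 = 0.7888, which is still under 1, so the mechanism doesn't change anyone's dominant strategy: zero contribution.
At the Nash equilibrium no one contributes; group total payoff = 5 × 31 = 155.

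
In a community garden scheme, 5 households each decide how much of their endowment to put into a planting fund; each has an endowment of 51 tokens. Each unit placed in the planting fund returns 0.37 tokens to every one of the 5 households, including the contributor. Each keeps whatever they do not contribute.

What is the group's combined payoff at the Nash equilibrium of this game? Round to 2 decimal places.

255.00 tokens

The private return per contributed unit is 0.37 < 1, so contributing 0 is dominant for every player. At the Nash equilibrium everyone keeps their 51, and the group total is 5 × 51 = 255.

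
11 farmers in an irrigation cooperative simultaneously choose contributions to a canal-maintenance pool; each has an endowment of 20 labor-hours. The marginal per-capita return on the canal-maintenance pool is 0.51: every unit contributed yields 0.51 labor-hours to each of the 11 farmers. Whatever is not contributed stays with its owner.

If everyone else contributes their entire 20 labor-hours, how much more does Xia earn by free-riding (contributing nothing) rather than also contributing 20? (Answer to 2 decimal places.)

9.80 labor-hours

Switching from a contribution of 20 to 0 lets Xia keep an extra 20 labor-hours, but lowers the canal-maintenance pool by 20, which costs Xia their own share of that drop: 0.51 × 20 = 10.20.
Net gain = 20 − 10.20 = 9.80. The private return per contributed unit (0.51) is below 1, so free-riding is indeed the best response regardless of what the others do.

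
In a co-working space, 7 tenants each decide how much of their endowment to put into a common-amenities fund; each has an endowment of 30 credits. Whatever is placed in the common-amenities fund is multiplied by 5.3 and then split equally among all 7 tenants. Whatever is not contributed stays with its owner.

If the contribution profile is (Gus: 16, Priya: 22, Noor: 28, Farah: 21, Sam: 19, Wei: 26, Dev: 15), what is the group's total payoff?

842.10 credits

Total contributed: 16 + 22 + 28 + 21 + 19 + 26 + 15 = 147; total kept: 7 × 30 − 147 = 63.
The common-amenities fund pays out 5.3 × 147 = 779.10 in aggregate.
Group total = 63 + 779.10 = 842.10.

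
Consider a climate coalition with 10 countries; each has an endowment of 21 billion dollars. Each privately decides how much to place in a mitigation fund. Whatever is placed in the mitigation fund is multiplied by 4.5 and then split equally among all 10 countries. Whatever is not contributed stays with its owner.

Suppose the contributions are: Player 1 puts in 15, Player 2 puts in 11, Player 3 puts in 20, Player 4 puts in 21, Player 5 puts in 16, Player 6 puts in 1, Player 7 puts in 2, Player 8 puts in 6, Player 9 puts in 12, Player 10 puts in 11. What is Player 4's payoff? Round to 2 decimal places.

Total contributed: 15 + 11 + 20 + 21 + 16 + 1 + 2 + 6 + 12 + 11 = 115.
Each receives 4.5 × 115 / 10 = 51.75 from the mitigation fund.
Player 4 keeps 21 − 21 = 0, so Player 4's payoff is 0 + 51.75 = 51.75.

51.75 billion dollars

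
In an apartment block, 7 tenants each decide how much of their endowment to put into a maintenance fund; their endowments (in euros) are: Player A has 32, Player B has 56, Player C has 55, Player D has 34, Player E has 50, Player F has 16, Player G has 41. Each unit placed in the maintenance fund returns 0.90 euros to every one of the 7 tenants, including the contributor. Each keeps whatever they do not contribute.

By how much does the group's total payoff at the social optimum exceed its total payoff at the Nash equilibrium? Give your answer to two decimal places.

The private return per contributed unit is 0.90 < 1 for everyone, so the Nash equilibrium is zero contribution and the group total is Σ E_j = 32 + 56 + 55 + 34 + 50 + 16 + 41 = 284.
Each contributed unit returns 6.300 to the group, so the social optimum is full contribution by everyone: group total = 6.300 × 284 = 1789.20.
Efficiency loss = (6.300 − 1) × 284 = 1505.20.

1505.20 euros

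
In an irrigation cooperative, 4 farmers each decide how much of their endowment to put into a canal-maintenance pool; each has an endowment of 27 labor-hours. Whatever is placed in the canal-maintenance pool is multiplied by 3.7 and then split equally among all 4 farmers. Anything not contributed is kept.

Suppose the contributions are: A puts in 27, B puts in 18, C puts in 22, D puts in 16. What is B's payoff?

Total contributed: 27 + 18 + 22 + 16 = 83.
Each receives 3.7 × 83 / 4 = 76.78 from the canal-maintenance pool.
B keeps 27 − 18 = 9, so B's payoff is 9 + 76.78 = 85.78.

85.78 labor-hours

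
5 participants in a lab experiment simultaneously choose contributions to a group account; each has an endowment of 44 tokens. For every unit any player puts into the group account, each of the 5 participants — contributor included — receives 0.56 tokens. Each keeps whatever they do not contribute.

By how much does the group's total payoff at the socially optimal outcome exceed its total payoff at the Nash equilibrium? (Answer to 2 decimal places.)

The private return per contributed unit is 0.56 < 1, so contributing 0 is dominant for every player. At the Nash equilibrium everyone keeps their 44, and the group total is 5 × 44 = 220.
Each contributed unit returns 2.800 to the group as a whole (0.56 to each of 5 players), which exceeds 1, so the social optimum is full contribution: group total = 2.800 × 220 = 616.00.
Efficiency loss = 616.00 − 220 = 396.00.

396.00 tokens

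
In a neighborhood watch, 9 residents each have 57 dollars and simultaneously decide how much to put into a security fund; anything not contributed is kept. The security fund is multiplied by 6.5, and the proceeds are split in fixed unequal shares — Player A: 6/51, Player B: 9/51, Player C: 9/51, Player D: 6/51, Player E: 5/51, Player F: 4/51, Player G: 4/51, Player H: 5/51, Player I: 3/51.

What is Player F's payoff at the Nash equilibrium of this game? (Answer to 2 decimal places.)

115.12 dollars

Each unit j contributes comes back to j as 6.5 × (j's share), so j prefers to contribute only if that share exceeds 1/6.5 = 0.1538; otherwise keeping the unit dominates.
Player B and Player C are above the threshold, contributing 57 each; the remaining 7 contribute 0. Total contributed: 114.
Player F keeps 57 and receives 6.5 × 114 × 4/51 = 58.12 from the security fund, for a payoff of 115.12.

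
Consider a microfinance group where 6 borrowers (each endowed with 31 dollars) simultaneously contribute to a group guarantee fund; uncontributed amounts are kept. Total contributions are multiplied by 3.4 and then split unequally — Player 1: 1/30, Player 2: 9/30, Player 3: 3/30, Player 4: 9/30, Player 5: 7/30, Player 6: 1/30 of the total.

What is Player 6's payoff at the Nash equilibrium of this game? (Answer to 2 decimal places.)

A player with share s gets back 3.4·s per unit contributed, so full contribution is dominant for anyone with s > 1/3.4 = 0.2941 and zero contribution is dominant for anyone below.
The shares above 0.2941 belong to Player 2 and Player 4, contributing 31 each; the remaining 4 contribute 0. Total contributed: 62.
Player 6 keeps 31 and receives 3.4 × 62 × 1/30 = 7.03 from the group guarantee fund, for a payoff of 38.03.

38.03 dollars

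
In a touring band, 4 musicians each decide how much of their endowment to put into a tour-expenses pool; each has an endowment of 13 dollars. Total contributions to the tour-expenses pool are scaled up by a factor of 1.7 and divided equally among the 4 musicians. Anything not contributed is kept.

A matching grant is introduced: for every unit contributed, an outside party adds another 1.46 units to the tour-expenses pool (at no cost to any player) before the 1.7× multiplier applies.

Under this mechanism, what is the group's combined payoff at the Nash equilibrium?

The effective private return per unit is now 1.7 × 2.46 / 4 = 1.0455 > 1, so every player's dominant strategy flips to full contribution.
So the Nash equilibrium is full contribution by all 4; the group earns 1.7 × 2.46 × 52 = 217.46.

217.46 dollars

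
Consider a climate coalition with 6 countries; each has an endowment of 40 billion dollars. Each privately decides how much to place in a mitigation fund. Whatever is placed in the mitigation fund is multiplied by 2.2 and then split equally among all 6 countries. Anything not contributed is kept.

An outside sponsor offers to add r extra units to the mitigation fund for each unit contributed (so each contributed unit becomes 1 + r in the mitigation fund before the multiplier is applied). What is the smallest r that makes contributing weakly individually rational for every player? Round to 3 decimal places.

With matching at rate r, one contributed unit becomes (1 + r) in the mitigation fund and returns 2.2 × (1 + r) / 6 to the contributor.
Setting this equal to 1: 1 + r = 6/2.2 = 2.7273.
So the minimum matching rate is r = 2.7273 − 1 = 1.727.

1.727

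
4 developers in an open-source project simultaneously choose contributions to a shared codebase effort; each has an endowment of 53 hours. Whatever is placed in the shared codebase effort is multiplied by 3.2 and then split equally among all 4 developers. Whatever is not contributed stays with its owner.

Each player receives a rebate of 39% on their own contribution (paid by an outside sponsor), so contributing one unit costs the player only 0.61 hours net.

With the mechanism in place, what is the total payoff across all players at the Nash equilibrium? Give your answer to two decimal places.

With the mechanism, a contributed unit returns (3.2/4) / 0.61 = 1.3115 per unit of net cost to the contributor — now above 1 — so contributing fully is weakly dominant for every player.
So the Nash equilibrium is full contribution by all 4; the group earns 4 × (53 × 0.39 + 3.2 × 53) = 761.08.

761.08 hours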